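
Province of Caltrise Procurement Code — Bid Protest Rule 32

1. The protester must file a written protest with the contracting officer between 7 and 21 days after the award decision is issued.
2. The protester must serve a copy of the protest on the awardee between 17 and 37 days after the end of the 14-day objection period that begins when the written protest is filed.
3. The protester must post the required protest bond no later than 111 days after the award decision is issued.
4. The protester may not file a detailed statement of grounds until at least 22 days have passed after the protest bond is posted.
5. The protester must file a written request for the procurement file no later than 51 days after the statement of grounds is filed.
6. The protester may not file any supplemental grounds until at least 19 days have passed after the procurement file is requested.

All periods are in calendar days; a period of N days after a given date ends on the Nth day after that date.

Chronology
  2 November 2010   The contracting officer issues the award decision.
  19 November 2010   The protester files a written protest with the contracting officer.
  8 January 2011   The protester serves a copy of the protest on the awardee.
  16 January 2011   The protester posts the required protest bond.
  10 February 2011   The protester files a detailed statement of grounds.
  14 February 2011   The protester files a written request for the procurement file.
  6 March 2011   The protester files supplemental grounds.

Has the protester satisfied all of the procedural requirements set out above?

Yes

(1) the permitted window runs from 2 November 2010 + 7 = 9 November 2010 to 2 November 2010 + 21 = 23 November 2010; 19 November 2010 falls inside that range.
(2) the permitted window runs from 3 December 2010 + 17 = 20 December 2010 to 3 December 2010 + 37 = 9 January 2011; done 8 January 2011, which is between those dates.
(3) due by 2 November 2010 + 111 days = 21 February 2011; done 16 January 2011 — timely.
(4) permitted from 16 January 2011 + 22 days = 7 February 2011 onward; done 10 February 2011, after the minimum wait.
(5) due by 10 February 2011 + 51 days = 2 April 2011; done 14 February 2011 — timely.
(6) permitted from 14 February 2011 + 19 days = 5 March 2011 onward; done 6 March 2011 — permitted.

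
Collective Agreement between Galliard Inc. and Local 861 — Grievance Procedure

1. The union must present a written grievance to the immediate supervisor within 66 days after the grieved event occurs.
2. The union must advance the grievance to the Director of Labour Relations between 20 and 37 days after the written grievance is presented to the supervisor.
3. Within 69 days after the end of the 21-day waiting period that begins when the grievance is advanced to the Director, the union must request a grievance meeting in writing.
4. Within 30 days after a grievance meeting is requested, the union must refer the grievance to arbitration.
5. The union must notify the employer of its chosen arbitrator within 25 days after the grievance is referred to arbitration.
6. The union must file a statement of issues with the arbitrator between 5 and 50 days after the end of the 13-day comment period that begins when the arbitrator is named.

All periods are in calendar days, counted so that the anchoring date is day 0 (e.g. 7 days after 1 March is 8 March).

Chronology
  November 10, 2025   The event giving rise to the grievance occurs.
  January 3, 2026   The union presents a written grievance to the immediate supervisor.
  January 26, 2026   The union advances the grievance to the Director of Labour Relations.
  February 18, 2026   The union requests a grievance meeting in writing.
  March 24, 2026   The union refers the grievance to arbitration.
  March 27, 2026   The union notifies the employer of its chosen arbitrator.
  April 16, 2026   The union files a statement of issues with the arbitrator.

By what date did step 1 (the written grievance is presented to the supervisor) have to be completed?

January 15, 2026

Step 1 runs from November 10, 2025, when the grieved event occurs. 66 days after November 10, 2025 is January 15, 2026.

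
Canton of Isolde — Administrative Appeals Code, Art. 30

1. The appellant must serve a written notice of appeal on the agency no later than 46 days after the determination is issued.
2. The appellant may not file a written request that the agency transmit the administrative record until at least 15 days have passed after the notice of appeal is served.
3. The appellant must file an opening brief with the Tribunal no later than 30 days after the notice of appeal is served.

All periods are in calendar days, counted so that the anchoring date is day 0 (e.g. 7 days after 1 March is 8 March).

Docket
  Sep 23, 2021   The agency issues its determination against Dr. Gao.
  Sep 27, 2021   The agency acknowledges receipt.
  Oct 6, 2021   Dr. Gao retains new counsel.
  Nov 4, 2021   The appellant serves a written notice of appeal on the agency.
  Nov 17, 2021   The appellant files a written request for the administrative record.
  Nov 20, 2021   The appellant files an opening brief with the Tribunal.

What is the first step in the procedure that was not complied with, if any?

Step 2

Step 1 — counting 46 days from Sep 23, 2021 (when the determination is issued) gives a deadline of Nov 8, 2021; Nov 4, 2021 is within that limit.
Step 2 — must wait 15 days from Nov 4, 2021 (when the notice of appeal is served), so not before Nov 19, 2021; acted on Nov 17, 2021, 2 days prematurely.
The procedure was therefore not followed at step 2.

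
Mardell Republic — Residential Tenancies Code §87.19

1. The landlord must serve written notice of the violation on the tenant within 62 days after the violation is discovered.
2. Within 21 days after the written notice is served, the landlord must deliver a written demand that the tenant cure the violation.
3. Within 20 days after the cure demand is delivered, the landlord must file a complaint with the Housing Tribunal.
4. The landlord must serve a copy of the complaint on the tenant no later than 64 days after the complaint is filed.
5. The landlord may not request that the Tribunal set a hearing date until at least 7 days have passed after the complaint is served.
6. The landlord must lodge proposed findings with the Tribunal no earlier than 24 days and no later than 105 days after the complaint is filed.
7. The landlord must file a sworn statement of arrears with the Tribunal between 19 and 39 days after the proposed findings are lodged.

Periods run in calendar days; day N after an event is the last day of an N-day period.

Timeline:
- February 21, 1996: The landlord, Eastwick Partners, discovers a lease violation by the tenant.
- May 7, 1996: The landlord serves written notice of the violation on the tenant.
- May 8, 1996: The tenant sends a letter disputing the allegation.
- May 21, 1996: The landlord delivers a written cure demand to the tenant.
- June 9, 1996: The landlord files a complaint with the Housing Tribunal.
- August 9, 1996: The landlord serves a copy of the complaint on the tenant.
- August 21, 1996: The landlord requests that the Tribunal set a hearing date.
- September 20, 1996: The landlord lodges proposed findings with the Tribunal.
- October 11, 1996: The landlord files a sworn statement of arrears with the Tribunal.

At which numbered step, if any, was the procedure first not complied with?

Step 1

(1) due by February 21, 1996 + 62 days = April 23, 1996; done May 7, 1996 — 14 days late.
Later steps need not be reached.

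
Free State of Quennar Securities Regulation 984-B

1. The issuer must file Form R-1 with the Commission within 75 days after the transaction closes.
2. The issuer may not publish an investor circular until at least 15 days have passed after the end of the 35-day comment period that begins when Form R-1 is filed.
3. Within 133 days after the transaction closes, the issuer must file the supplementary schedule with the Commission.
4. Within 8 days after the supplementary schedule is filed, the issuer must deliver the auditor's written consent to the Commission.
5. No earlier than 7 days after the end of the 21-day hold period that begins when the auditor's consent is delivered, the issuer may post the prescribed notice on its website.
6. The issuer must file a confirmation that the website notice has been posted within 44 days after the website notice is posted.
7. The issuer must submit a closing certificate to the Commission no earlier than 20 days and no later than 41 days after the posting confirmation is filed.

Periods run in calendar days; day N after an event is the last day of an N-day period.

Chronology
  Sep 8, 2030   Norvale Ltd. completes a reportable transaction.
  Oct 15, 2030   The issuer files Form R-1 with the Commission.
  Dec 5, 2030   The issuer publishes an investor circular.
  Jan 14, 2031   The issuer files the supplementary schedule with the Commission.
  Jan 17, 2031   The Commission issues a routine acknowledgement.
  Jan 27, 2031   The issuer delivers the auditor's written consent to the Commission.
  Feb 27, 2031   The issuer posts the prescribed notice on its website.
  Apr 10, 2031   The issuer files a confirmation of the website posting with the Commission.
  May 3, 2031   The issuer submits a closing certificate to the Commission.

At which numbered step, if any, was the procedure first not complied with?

(1) due by Sep 8, 2030 + 75 days = Nov 22, 2030; completed Oct 15, 2030, before the deadline.
(2) permitted from Nov 19, 2030 + 15 days = Dec 4, 2030 onward; done Dec 5, 2030, after the minimum wait.
(3) due by Sep 8, 2030 + 133 days = Jan 19, 2031; completed Jan 14, 2031, before the deadline.
(4) due by Jan 14, 2031 + 8 days = Jan 22, 2031; done Jan 27, 2031 — 5 days late.
The analysis stops there.

Step 4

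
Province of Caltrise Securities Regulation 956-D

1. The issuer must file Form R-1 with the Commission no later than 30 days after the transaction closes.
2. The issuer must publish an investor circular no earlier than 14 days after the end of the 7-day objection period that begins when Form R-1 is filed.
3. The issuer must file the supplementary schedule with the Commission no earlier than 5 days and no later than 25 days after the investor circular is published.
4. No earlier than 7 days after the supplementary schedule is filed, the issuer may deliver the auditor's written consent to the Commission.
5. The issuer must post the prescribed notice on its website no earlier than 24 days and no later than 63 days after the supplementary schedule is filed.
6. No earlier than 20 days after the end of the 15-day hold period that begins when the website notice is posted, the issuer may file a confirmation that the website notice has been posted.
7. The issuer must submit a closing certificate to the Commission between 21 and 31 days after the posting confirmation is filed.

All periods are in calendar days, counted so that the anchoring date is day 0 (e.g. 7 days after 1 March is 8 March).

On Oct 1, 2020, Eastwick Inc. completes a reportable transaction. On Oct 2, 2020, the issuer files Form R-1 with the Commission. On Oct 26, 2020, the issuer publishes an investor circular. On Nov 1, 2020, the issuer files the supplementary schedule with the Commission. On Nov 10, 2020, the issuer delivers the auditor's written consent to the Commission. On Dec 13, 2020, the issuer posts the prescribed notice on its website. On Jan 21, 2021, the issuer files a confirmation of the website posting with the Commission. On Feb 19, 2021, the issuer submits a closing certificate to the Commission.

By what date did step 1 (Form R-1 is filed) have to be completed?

Oct 31, 2020

Step 1 runs from Oct 1, 2020, when the transaction closes. 30 days after Oct 1, 2020 is Oct 31, 2020.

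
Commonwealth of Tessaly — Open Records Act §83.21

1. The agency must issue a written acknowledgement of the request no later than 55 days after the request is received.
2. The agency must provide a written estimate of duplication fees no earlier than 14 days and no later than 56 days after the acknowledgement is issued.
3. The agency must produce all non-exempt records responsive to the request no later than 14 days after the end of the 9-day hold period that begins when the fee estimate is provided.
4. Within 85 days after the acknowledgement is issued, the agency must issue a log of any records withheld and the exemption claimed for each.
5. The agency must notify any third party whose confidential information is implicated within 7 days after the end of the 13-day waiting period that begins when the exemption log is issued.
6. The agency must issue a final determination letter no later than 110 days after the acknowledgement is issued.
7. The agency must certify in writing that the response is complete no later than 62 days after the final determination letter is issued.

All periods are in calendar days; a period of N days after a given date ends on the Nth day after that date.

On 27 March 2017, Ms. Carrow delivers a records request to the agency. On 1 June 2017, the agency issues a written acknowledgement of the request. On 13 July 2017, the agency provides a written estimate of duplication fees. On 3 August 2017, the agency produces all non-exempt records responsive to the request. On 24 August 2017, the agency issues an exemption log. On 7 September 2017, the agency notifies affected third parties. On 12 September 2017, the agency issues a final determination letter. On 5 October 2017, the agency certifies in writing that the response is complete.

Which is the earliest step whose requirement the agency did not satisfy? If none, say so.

(1) due by 27 March 2017 + 55 days = 21 May 2017; done 1 June 2017 — 11 days late.
The analysis stops there.

Step 1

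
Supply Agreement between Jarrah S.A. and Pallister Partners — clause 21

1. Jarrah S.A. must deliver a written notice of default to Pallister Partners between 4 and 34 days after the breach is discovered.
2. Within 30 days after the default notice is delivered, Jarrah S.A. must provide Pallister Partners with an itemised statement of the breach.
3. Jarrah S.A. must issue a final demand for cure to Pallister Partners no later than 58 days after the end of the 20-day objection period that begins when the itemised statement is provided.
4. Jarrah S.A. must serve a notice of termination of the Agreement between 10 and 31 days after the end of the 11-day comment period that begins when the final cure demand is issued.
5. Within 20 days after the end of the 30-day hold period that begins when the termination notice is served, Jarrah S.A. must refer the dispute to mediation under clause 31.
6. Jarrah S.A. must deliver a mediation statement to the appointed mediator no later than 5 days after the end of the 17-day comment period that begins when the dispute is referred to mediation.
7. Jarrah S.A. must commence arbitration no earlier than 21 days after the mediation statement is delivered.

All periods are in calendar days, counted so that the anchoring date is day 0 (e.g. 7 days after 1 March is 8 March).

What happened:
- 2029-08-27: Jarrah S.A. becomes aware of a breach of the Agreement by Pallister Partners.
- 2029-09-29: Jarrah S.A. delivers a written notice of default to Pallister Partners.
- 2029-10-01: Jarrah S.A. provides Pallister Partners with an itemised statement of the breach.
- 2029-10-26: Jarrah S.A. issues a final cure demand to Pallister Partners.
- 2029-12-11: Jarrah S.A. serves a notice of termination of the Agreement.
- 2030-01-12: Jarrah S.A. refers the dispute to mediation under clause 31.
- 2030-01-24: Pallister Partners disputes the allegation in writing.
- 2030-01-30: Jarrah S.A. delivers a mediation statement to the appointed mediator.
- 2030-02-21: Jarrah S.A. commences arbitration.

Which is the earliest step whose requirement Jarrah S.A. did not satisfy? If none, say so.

Step 4

Step 1 — 4 and 34 days from 2029-08-27 (when the breach is discovered) are 2029-08-31 and 2029-09-30 respectively; done 2029-09-29 — within the window.
Step 2 — counting 30 days from 2029-09-29 (when the default notice is delivered) gives a deadline of 2029-10-29; completed 2029-10-01, before the deadline.
Step 3 — counting 58 days from 2029-10-21 (end of the 20-day objection period, which began when the itemised statement is provided on 2029-10-01) gives a deadline of 2029-12-18; 2029-10-26 is within that limit.
Step 4 — 10 and 31 days from 2029-11-06 (end of the 11-day comment period, which began when the final cure demand is issued on 2029-10-26) are 2029-11-16 and 2029-12-07 respectively; done 2029-12-11 — 4 days after the window closed.
Later steps need not be reached.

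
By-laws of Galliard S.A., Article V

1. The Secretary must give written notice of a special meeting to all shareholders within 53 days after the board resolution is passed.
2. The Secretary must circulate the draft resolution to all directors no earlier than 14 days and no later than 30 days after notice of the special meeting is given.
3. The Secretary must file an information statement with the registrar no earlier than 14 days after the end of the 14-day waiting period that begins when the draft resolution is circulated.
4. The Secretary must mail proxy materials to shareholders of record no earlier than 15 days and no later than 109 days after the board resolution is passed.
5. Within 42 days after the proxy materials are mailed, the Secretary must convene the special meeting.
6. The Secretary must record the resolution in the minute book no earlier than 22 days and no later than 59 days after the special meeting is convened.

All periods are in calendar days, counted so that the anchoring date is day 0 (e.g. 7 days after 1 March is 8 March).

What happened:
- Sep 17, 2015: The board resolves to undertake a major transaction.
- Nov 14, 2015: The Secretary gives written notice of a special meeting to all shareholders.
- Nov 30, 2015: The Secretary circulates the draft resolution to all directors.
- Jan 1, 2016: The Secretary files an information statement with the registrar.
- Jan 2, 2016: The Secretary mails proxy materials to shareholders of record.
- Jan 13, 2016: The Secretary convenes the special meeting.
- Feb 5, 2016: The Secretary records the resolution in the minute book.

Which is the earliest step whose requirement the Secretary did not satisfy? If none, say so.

(1) due by Sep 17, 2015 + 53 days = Nov 9, 2015; Nov 14, 2015 misses that deadline by 5 days.
That is the first point of non-compliance.

Step 1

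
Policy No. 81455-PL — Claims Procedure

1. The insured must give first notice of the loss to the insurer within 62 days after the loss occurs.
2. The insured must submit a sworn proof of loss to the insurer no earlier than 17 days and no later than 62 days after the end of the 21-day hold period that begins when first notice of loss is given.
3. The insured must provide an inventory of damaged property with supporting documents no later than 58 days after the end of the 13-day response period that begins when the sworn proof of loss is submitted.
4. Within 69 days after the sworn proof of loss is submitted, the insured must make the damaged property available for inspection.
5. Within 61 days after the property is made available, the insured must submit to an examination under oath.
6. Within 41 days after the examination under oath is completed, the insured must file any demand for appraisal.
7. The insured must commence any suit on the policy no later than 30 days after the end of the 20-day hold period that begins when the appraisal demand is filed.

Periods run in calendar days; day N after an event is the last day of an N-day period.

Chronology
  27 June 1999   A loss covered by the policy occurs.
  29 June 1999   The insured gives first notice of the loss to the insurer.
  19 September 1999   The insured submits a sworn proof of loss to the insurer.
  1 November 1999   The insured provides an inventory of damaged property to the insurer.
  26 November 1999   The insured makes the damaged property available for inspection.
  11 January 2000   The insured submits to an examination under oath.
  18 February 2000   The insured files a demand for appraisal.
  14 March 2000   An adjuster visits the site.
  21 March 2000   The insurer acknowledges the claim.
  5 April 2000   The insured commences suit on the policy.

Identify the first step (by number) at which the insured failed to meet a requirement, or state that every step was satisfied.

None — every step was satisfied

Step 1: 62 days after 27 June 1999 (when the loss occurs) is 28 August 1999; 29 June 1999 is within that limit.
Step 2: the window is 17–62 days after 20 July 1999 (end of the 21-day hold period, which began when first notice of loss is given on 29 June 1999), so 6 August 1999 through 20 September 1999; 19 September 1999 falls inside that range.
Step 3: 58 days after 2 October 1999 (end of the 13-day response period, which began when the sworn proof of loss is submitted on 19 September 1999) is 29 November 1999; done 1 November 1999 — timely.
Step 4: 69 days after 19 September 1999 (when the sworn proof of loss is submitted) is 27 November 1999; 26 November 1999 is within that limit.
Step 5: 61 days after 26 November 1999 (when the property is made available) is 26 January 2000; 11 January 2000 is within that limit.
Step 6: 41 days after 11 January 2000 (when the examination under oath is completed) is 21 February 2000; 18 February 2000 is within that limit.
Step 7: 30 days after 9 March 2000 (end of the 20-day hold period, which began when the appraisal demand is filed on 18 February 2000) is 8 April 2000; 5 April 2000 is within that limit.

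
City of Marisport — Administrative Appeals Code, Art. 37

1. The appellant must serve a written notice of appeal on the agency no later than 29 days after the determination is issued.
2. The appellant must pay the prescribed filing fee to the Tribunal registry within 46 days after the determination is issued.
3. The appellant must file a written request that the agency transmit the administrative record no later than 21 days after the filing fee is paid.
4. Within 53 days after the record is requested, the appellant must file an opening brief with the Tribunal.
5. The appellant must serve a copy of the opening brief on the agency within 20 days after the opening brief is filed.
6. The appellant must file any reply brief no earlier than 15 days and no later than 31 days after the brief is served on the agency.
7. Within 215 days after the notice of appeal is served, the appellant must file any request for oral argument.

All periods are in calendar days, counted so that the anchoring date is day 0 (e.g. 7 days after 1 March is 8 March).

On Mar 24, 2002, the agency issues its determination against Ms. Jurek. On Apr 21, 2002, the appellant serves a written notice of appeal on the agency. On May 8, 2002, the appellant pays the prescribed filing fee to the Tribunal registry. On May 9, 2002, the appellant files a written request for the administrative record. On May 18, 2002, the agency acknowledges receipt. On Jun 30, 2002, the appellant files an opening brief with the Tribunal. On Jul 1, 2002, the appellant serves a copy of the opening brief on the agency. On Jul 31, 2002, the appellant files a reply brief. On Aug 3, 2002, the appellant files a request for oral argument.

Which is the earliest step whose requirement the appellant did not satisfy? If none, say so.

None — every step was satisfied

(1) due by Mar 24, 2002 + 29 days = Apr 22, 2002; Apr 21, 2002 is within that limit.
(2) due by Mar 24, 2002 + 46 days = May 9, 2002; done May 8, 2002 — timely.
(3) due by May 8, 2002 + 21 days = May 29, 2002; completed May 9, 2002, before the deadline.
(4) due by May 9, 2002 + 53 days = Jul 1, 2002; completed Jun 30, 2002, before the deadline.
(5) due by Jun 30, 2002 + 20 days = Jul 20, 2002; completed Jul 1, 2002, before the deadline.
(6) the permitted window runs from Jul 1, 2002 + 15 = Jul 16, 2002 to Jul 1, 2002 + 31 = Aug 1, 2002; done Jul 31, 2002 — within the window.
(7) due by Apr 21, 2002 + 215 days = Nov 22, 2002; completed Aug 3, 2002, before the deadline.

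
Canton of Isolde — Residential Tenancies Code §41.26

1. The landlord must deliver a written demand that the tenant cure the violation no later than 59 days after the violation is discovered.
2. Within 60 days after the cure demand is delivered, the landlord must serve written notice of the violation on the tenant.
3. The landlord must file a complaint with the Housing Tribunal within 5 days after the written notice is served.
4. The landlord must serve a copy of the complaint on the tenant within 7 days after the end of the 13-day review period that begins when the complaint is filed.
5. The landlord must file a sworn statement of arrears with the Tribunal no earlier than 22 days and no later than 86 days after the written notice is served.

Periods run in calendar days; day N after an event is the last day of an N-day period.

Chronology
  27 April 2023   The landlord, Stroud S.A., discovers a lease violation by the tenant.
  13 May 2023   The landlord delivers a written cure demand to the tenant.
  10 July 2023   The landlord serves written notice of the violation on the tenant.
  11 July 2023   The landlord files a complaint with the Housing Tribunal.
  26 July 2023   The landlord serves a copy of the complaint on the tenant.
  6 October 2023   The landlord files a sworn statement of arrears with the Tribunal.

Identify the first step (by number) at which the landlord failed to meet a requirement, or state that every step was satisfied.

(1) due by 27 April 2023 + 59 days = 25 June 2023; done 13 May 2023 — timely.
(2) due by 13 May 2023 + 60 days = 12 July 2023; done 10 July 2023 — timely.
(3) due by 10 July 2023 + 5 days = 15 July 2023; 11 July 2023 is within that limit.
(4) due by 24 July 2023 + 7 days = 31 July 2023; completed 26 July 2023, before the deadline.
(5) the permitted window runs from 10 July 2023 + 22 = 1 August 2023 to 10 July 2023 + 86 = 4 October 2023; 6 October 2023 is 2 days past the end of the window.

Step 5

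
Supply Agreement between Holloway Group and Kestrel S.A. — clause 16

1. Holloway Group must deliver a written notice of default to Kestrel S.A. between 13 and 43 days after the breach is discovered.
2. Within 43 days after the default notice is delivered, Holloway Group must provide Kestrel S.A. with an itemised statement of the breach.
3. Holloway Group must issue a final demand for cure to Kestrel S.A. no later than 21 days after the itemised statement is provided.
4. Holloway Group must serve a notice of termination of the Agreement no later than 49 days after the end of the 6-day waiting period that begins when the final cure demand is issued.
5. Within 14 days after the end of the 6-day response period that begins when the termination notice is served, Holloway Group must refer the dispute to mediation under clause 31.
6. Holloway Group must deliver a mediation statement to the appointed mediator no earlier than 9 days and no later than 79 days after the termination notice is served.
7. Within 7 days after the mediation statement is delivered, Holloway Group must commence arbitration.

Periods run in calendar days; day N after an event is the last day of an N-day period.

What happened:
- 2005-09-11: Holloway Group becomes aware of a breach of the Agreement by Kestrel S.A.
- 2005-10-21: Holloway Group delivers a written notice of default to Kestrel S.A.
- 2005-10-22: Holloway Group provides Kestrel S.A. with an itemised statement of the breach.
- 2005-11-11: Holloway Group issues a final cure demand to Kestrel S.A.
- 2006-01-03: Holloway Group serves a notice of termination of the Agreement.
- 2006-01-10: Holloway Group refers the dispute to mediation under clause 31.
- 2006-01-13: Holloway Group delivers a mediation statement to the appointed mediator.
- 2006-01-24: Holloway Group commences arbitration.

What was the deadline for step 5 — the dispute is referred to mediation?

2006-01-23

The termination notice is served on 2006-01-03; the 6-day response period therefore ends 2006-01-09, and step 5 runs from that date. 14 days after 2006-01-09 is 2006-01-23.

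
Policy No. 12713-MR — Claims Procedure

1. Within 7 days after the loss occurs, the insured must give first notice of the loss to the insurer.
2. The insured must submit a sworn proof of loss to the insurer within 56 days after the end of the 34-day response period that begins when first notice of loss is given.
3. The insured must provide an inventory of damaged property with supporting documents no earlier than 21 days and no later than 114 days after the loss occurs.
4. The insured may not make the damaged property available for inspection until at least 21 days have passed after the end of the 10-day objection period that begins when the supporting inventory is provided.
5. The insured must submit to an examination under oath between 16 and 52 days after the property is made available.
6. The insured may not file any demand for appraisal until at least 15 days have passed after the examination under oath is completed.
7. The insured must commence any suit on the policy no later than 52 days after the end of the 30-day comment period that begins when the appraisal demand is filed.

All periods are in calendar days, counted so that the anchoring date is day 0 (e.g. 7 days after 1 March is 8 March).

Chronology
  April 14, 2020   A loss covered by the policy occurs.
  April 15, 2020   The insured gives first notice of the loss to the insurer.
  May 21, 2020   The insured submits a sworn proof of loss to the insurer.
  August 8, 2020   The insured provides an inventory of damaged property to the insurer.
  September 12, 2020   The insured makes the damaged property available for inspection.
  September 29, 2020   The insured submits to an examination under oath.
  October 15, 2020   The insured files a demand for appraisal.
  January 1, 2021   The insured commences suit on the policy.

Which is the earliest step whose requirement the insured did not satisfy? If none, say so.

Step 3

(1) due by April 14, 2020 + 7 days = April 21, 2020; done April 15, 2020 — timely.
(2) due by May 19, 2020 + 56 days = July 14, 2020; May 21, 2020 is within that limit.
(3) the permitted window runs from April 14, 2020 + 21 = May 5, 2020 to April 14, 2020 + 114 = August 6, 2020; done August 8, 2020 — 2 days after the window closed.
The procedure was therefore not followed at step 3.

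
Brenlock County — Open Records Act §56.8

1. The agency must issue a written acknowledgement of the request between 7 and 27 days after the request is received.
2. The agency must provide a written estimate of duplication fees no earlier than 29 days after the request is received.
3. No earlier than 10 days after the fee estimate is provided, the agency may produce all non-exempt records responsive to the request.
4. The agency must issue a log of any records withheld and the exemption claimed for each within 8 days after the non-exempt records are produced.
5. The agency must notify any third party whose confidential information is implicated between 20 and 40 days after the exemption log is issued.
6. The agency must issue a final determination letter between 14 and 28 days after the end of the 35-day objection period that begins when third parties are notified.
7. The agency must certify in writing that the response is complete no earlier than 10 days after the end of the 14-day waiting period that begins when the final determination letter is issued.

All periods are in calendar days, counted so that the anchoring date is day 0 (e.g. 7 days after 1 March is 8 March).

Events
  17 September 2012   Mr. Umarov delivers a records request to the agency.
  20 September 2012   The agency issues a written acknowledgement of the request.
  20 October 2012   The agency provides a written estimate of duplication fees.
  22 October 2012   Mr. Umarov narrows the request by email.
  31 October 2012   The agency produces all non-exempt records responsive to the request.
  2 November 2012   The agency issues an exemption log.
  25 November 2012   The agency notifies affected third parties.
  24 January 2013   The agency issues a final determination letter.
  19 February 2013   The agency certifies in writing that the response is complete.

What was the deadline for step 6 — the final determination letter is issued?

Third parties are notified on 25 November 2012; the 35-day objection period therefore ends 30 December 2012, and step 6 runs from that date. The window is 14–28 days after 30 December 2012; it closes on 27 January 2013.

27 January 2013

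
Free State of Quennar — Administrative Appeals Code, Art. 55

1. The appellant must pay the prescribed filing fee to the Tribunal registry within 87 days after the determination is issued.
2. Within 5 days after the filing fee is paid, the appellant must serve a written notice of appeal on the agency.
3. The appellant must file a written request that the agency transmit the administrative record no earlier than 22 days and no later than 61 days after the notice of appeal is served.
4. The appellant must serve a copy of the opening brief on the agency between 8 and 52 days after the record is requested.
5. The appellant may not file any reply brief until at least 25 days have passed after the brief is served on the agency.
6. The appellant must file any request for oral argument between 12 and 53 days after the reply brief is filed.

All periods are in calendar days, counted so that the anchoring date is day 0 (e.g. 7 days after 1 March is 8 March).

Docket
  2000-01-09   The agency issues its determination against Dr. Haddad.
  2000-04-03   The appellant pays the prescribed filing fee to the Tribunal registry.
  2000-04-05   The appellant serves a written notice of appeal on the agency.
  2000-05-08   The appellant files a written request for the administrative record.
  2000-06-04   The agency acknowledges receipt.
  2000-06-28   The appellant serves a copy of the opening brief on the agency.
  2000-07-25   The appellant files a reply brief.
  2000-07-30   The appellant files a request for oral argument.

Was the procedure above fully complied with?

(1) due by 2000-01-09 + 87 days = 2000-04-05; done 2000-04-03 — timely.
(2) due by 2000-04-03 + 5 days = 2000-04-08; 2000-04-05 is within that limit.
(3) the permitted window runs from 2000-04-05 + 22 = 2000-04-27 to 2000-04-05 + 61 = 2000-06-05; 2000-05-08 falls inside that range.
(4) the permitted window runs from 2000-05-08 + 8 = 2000-05-16 to 2000-05-08 + 52 = 2000-06-29; done 2000-06-28, which is between those dates.
(5) permitted from 2000-06-28 + 25 days = 2000-07-23 onward; 2000-07-25 is on or after that date.
(6) the permitted window runs from 2000-07-25 + 12 = 2000-08-06 to 2000-07-25 + 53 = 2000-09-16; 2000-07-30 is 7 days too early.
The procedure was therefore not followed at step 6.

No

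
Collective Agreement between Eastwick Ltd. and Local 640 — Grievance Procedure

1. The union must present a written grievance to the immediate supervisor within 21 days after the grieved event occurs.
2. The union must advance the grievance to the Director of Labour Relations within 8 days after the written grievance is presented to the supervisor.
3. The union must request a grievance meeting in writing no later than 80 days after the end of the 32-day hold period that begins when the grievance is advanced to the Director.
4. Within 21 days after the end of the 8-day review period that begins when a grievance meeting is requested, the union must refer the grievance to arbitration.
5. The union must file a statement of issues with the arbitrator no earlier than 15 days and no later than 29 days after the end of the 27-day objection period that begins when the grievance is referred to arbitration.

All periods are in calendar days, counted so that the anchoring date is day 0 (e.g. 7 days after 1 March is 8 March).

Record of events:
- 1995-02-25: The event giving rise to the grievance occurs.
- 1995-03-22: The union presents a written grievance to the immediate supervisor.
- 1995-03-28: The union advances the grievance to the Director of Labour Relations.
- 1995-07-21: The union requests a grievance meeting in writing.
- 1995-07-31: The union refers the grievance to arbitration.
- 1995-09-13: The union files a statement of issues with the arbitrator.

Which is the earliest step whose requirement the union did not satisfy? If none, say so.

Step 1

(1) due by 1995-02-25 + 21 days = 1995-03-18; 1995-03-22 misses that deadline by 4 days.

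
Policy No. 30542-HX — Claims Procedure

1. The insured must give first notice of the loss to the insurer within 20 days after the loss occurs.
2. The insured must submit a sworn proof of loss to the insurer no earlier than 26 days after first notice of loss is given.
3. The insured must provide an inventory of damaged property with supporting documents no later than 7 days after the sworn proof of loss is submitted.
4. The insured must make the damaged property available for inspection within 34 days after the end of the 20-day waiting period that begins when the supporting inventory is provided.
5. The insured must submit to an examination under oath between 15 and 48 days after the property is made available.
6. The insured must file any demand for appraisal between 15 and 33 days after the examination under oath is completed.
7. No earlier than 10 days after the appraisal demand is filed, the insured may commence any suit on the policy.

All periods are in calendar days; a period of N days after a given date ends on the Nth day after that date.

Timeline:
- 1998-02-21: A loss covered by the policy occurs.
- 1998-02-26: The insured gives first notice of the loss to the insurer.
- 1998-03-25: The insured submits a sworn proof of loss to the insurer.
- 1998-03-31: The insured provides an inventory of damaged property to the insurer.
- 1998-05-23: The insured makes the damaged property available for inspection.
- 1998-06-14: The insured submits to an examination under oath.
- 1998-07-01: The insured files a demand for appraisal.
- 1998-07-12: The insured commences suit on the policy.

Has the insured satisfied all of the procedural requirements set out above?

Yes

Step 1 — counting 20 days from 1998-02-21 (when the loss occurs) gives a deadline of 1998-03-13; completed 1998-02-26, before the deadline.
Step 2 — must wait 26 days from 1998-02-26 (when first notice of loss is given), so not before 1998-03-24; 1998-03-25 is on or after that date.
Step 3 — counting 7 days from 1998-03-25 (when the sworn proof of loss is submitted) gives a deadline of 1998-04-01; 1998-03-31 is within that limit.
Step 4 — counting 34 days from 1998-04-20 (end of the 20-day waiting period, which began when the supporting inventory is provided on 1998-03-31) gives a deadline of 1998-05-24; 1998-05-23 is within that limit.
Step 5 — 15 and 48 days from 1998-05-23 (when the property is made available) are 1998-06-07 and 1998-07-10 respectively; 1998-06-14 falls inside that range.
Step 6 — 15 and 33 days from 1998-06-14 (when the examination under oath is completed) are 1998-06-29 and 1998-07-17 respectively; done 1998-07-01, which is between those dates.
Step 7 — must wait 10 days from 1998-07-01 (when the appraisal demand is filed), so not before 1998-07-11; done 1998-07-12, after the minimum wait.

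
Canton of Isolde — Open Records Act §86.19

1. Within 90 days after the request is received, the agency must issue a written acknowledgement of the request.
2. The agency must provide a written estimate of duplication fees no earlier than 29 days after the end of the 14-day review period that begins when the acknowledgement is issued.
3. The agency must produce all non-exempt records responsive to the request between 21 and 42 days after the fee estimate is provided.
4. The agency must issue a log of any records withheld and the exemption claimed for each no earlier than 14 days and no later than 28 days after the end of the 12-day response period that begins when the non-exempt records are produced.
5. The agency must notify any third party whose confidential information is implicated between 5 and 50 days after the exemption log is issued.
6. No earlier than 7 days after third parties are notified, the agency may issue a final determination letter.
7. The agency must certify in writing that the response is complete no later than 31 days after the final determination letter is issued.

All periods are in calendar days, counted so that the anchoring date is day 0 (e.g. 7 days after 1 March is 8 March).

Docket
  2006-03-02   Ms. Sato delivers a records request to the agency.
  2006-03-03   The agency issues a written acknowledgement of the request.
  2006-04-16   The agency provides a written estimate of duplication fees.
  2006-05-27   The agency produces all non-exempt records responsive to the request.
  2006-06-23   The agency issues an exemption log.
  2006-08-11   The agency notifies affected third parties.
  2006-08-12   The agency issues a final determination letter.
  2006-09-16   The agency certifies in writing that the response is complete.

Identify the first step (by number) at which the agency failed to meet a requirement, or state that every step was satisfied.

Step 6

(1) due by 2006-03-02 + 90 days = 2006-05-31; done 2006-03-03 — timely.
(2) permitted from 2006-03-17 + 29 days = 2006-04-15 onward; done 2006-04-16 — permitted.
(3) the permitted window runs from 2006-04-16 + 21 = 2006-05-07 to 2006-04-16 + 42 = 2006-05-28; done 2006-05-27 — within the window.
(4) the permitted window runs from 2006-06-08 + 14 = 2006-06-22 to 2006-06-08 + 28 = 2006-07-06; 2006-06-23 falls inside that range.
(5) the permitted window runs from 2006-06-23 + 5 = 2006-06-28 to 2006-06-23 + 50 = 2006-08-12; done 2006-08-11, which is between those dates.
(6) permitted from 2006-08-11 + 7 days = 2006-08-18 onward; done 2006-08-12 — 6 days too early.
The procedure was therefore not followed at step 6.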